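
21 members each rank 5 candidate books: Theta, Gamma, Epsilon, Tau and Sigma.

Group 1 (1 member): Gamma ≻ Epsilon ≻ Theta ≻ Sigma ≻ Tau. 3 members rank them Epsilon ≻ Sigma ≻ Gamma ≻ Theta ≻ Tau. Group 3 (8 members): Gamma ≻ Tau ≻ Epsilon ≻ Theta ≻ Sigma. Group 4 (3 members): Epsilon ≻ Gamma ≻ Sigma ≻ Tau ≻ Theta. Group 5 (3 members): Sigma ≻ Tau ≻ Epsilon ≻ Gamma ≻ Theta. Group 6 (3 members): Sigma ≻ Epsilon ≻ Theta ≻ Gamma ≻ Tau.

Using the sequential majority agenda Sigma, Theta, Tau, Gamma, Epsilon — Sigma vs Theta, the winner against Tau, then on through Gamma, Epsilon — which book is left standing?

Epsilon

Round 1: Sigma vs Theta — 12–9, Sigma advances.
Round 2: Sigma vs Tau — 13–8, Sigma advances.
Round 3: Sigma vs Gamma — 9–12, Gamma advances.
Round 4: Gamma vs Epsilon — 9–12, Epsilon advances.
Epsilon survives the agenda.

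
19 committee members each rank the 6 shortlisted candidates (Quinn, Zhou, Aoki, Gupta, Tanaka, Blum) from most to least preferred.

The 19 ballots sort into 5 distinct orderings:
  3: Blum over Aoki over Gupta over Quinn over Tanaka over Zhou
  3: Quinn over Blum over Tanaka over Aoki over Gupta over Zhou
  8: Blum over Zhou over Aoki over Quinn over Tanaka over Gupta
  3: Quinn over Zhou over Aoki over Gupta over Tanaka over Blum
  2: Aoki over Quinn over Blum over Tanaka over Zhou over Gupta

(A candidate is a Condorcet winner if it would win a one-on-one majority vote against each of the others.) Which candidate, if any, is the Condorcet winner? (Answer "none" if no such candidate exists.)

Blum

Check each pair by majority over 19 ballots:
Quinn vs Zhou: 11 to 8, Quinn.
Quinn vs Aoki: Quinn is ranked higher on 3+3 = 6 ballots, Aoki on 13. Aoki wins 13–6.
Quinn vs Gupta: Quinn preferred on 3+8+3+2 = 16 ballots; Quinn wins 16–3.
Quinn vs Tanaka: Quinn is ranked higher on 3+3+8+3+2 = 19 ballots, Tanaka on 0. Quinn wins 19–0.
Quinn vs Blum: Quinn preferred on 3+3+2 = 8 ballots; Blum wins 11–8.
Zhou vs Aoki: Zhou is ranked higher on 8+3 = 11 ballots, Aoki on 8. Zhou wins 11–8.
Zhou vs Gupta: Zhou is ranked higher on 8+3+2 = 13 ballots, Gupta on 6. Zhou wins 13–6.
Zhou vs Tanaka: 11 to 8, Zhou.
Zhou vs Blum: 3 to 16, Blum.
Aoki vs Gupta: Aoki is ranked higher on 3+3+8+3+2 = 19 ballots, Gupta on 0. Aoki wins 19–0.
Aoki vs Tanaka: 3+8+3+2 = 16 for Aoki, 3 for Tanaka — Aoki by 16–3.
Aoki vs Blum: 3+2 = 5 for Aoki, 14 for Blum — Blum by 14–5.
Gupta vs Tanaka: 3+3 = 6 for Gupta, 13 for Tanaka — Tanaka by 13–6.
Gupta vs Blum: Gupta preferred on 3 ballots; Blum wins 16–3.
Tanaka vs Blum: 3 to 16, Blum.
Blum beats each of Quinn, Zhou, Aoki, Gupta, Tanaka — Blum is the Condorcet winner.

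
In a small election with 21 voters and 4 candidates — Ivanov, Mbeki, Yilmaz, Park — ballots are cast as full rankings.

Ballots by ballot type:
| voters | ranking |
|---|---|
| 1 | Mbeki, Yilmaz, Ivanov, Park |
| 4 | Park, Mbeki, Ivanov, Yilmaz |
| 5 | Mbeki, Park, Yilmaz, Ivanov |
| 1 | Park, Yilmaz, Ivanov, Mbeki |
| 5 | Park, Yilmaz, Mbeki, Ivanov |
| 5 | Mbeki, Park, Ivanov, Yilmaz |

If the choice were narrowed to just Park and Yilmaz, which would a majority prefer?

Ballots ranking Park above Yilmaz: 4 + 5 + 1 + 5 + 5 = 20.
Ballots ranking Yilmaz above Park: 21 − 20 = 1.
Park wins the head-to-head 20–1.

Park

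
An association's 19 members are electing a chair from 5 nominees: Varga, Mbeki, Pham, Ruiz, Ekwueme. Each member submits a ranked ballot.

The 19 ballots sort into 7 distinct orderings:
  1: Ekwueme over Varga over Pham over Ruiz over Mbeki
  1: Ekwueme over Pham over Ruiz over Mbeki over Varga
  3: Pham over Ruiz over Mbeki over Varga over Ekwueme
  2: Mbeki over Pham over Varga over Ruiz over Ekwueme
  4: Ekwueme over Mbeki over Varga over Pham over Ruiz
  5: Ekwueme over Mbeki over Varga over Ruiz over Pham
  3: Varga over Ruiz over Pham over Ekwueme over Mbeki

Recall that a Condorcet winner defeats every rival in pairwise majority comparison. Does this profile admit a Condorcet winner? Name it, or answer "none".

Ekwueme

Pairwise majorities:
Varga vs Mbeki: Mbeki wins 15–4.
Varga vs Pham: Varga wins 13–6.
Varga–Ruiz: Varga 15–4.
Varga–Ekwueme: Ekwueme 11–8.
Mbeki–Pham: Mbeki 11–8.
Mbeki vs Ruiz: Mbeki wins 11–8.
Mbeki–Ekwueme: Ekwueme 14–5.
Pham–Ruiz: Pham 11–8.
Pham vs Ekwueme: Ekwueme wins 11–8.
Ruiz–Ekwueme: Ekwueme 11–8.
Only Ekwueme has no losses; Ekwueme is the Condorcet winner.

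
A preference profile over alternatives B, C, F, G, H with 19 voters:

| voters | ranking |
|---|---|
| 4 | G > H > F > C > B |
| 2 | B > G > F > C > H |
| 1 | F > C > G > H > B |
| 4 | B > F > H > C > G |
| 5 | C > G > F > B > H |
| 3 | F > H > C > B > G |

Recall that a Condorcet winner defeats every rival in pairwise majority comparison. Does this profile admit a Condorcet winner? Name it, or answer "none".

Head-to-head results (19 voters):
B vs C: C wins 13–6.
B vs F: F wins 13–6.
B vs G: G, 10–9.
B–H: B 11–8.
C–F: F 14–5.
C–G: C 13–6.
C vs H: H, 11–8.
F vs G: G wins 11–8.
F–H: F 15–4.
G–H: G 12–7.
Every alternative loses at least once (B loses to C; C loses to F; F loses to G; G loses to C; H loses to B). The majority relation contains the cycle B beats H beats C beats B, so there is no Condorcet winner.

none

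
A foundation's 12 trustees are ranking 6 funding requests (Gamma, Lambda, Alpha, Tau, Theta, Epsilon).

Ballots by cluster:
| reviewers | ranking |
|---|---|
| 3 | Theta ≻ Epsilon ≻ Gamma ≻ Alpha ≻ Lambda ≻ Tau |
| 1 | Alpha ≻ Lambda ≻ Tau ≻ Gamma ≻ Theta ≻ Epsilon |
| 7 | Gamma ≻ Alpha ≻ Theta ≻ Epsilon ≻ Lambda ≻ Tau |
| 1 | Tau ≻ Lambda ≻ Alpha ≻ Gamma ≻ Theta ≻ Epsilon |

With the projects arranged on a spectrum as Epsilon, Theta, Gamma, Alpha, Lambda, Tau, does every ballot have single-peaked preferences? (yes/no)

yes

Axis positions: Epsilon=1, Theta=2, Gamma=3, Alpha=4, Lambda=5, Tau=6.
Cluster 1 (peak Theta at position 2): ranking walks positions 2-1-3-4-5-6, expanding outward from the peak — single-peaked.
Cluster 2 (peak Alpha at position 4): ranking walks positions 4-5-6-3-2-1, expanding outward from the peak — single-peaked.
Cluster 3 (peak Gamma at position 3): ranking walks positions 3-4-2-1-5-6, expanding outward from the peak — single-peaked.
Cluster 4 (peak Tau at position 6): ranking walks positions 6-5-4-3-2-1, expanding outward from the peak — single-peaked.
Every ranking is single-peaked on this axis.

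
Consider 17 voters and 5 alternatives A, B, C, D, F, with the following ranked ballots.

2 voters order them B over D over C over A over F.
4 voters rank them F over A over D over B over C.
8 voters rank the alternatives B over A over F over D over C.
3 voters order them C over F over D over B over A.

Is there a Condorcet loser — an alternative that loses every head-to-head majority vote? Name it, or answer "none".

C

Head-to-head results (17 voters):
A vs B: 4 for A, 13 for B — B by 13–4.
A vs C: A preferred on 4+8 = 12 ballots; A wins 12–5.
A vs D: 12 to 5, A.
A vs F: A is ranked higher on 2+8 = 10 ballots, F on 7. A wins 10–7.
B vs C: B preferred on 2+4+8 = 14 ballots; B wins 14–3.
B vs D: B wins 10–7.
B vs F: 2+8 = 10 for B, 7 for F — B by 10–7.
C vs D: 3 for C, 14 for D — D by 14–3.
C vs F: C preferred on 2+3 = 5 ballots; F wins 12–5.
D vs F: 2 to 15, F.
C is beaten in every head-to-head and is the Condorcet loser.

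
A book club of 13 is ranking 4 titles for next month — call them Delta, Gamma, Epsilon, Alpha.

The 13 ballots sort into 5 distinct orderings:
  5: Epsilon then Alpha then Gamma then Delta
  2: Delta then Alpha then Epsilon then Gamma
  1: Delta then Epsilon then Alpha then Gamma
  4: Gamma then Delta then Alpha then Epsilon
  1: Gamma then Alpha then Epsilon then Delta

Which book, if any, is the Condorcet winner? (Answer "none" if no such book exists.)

Check each pair by majority over 13 ballots:
Delta–Gamma: Gamma 10–3.
Delta–Epsilon: Delta 7–6.
Delta vs Alpha: Delta, 7–6.
Gamma vs Epsilon: Epsilon wins 8–5.
Gamma–Alpha: Alpha 8–5.
Epsilon vs Alpha: Alpha, 7–6.
No book is unbeaten: Delta loses to Gamma; Gamma loses to Epsilon; Epsilon loses to Delta; Alpha loses to Delta. In particular Delta beats Epsilon beats Gamma beats Delta is a majority cycle — no Condorcet winner exists.

none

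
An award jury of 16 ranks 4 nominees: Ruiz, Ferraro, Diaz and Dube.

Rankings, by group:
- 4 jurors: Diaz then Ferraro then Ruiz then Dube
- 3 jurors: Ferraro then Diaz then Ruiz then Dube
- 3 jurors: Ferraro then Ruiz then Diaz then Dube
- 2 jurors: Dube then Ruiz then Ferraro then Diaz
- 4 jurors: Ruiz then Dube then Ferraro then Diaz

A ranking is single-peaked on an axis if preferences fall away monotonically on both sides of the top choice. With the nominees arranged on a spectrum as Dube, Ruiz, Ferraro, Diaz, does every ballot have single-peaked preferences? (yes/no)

Axis positions: Dube=1, Ruiz=2, Ferraro=3, Diaz=4.
Group 1 (peak Diaz at position 4): ranking walks positions 4-3-2-1, expanding outward from the peak — single-peaked.
Group 2 (peak Ferraro at position 3): ranking walks positions 3-4-2-1, expanding outward from the peak — single-peaked.
Group 3 (peak Ferraro at position 3): ranking walks positions 3-2-4-1, expanding outward from the peak — single-peaked.
Group 4 (peak Dube at position 1): ranking walks positions 1-2-3-4, expanding outward from the peak — single-peaked.
Group 5 (peak Ruiz at position 2): ranking walks positions 2-1-3-4, expanding outward from the peak — single-peaked.
Every ranking is single-peaked on this axis.

yes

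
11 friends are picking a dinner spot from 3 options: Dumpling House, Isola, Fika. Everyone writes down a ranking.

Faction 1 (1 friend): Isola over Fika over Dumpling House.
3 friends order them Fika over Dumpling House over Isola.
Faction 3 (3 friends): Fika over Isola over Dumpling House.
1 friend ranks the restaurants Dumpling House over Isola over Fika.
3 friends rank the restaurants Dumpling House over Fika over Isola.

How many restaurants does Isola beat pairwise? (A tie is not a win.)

Isola against each rival (11 friends):
Isola vs Dumpling House: 1+3 = 4 for Isola, 7 for Dumpling House — Dumpling House by 7–4.
Isola vs Fika: Fika, 9–2.
Isola beats no one; loses to Dumpling House, Fika — 0 pairwise wins.

0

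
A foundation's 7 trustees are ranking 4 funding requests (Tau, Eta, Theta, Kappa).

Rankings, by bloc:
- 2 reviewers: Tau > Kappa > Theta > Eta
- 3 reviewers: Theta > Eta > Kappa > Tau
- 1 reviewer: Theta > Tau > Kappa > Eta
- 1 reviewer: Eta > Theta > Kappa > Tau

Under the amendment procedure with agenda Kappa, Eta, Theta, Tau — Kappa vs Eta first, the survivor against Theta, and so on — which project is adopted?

Theta

Round 1: Kappa vs Eta — 3–4, Eta advances.
Round 2: Eta vs Theta — 1–6, Theta advances.
Round 3: Theta vs Tau — 5–2, Theta advances.
The agenda winner is Theta.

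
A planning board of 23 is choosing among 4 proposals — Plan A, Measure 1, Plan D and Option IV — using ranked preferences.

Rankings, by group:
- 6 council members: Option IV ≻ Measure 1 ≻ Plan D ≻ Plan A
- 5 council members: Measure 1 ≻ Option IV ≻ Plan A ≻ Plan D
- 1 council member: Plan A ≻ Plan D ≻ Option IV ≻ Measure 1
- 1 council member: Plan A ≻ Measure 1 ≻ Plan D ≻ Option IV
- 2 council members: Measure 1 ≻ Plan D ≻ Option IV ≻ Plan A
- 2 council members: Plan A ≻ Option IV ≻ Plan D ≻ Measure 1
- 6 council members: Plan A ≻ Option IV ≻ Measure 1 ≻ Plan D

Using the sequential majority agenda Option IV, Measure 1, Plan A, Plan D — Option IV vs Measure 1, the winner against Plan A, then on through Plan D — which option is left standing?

Round 1: Option IV vs Measure 1 — 15–8, Option IV advances.
Round 2: Option IV vs Plan A — 13–10, Option IV advances.
Round 3: Option IV vs Plan D — 19–4, Option IV advances.
The agenda winner is Option IV.

Option IV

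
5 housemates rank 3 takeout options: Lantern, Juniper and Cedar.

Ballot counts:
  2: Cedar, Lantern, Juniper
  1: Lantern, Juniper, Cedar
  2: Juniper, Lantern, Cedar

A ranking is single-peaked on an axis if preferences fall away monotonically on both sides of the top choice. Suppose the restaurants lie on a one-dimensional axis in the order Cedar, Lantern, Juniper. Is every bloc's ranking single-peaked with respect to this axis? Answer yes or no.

Axis positions: Cedar=1, Lantern=2, Juniper=3.
Bloc 1 (peak Cedar at position 1): ranking walks positions 1-2-3, expanding outward from the peak — single-peaked.
Bloc 2 (peak Lantern at position 2): ranking walks positions 2-3-1, expanding outward from the peak — single-peaked.
Bloc 3 (peak Juniper at position 3): ranking walks positions 3-2-1, expanding outward from the peak — single-peaked.
Every ranking is single-peaked on this axis.

yes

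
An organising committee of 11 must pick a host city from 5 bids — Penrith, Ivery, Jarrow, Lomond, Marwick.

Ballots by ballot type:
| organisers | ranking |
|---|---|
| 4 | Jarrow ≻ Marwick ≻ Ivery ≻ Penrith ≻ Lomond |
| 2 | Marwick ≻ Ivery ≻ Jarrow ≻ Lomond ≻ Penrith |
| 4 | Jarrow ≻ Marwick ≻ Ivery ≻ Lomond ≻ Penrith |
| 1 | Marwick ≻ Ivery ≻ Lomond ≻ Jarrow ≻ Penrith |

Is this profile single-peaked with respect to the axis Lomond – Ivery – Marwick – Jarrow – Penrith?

yes

Axis positions: Lomond=1, Ivery=2, Marwick=3, Jarrow=4, Penrith=5.
Ballot type 1 (peak Jarrow at position 4): ranking walks positions 4-3-2-5-1, expanding outward from the peak — single-peaked.
Ballot type 2 (peak Marwick at position 3): ranking walks positions 3-2-4-1-5, expanding outward from the peak — single-peaked.
Ballot type 3 (peak Jarrow at position 4): ranking walks positions 4-3-2-1-5, expanding outward from the peak — single-peaked.
Ballot type 4 (peak Marwick at position 3): ranking walks positions 3-2-1-4-5, expanding outward from the peak — single-peaked.
Every ranking is single-peaked on this axis.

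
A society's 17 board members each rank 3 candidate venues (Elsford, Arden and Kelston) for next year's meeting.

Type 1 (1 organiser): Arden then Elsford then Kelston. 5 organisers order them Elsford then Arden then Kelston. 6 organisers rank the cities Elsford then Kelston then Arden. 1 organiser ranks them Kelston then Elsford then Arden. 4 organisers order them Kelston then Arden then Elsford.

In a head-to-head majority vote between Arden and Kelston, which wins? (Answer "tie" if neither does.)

Kelston

Ballots ranking Arden above Kelston: 1 + 5 = 6.
Ballots ranking Kelston above Arden: 17 − 6 = 11.
Kelston wins the head-to-head 11–6.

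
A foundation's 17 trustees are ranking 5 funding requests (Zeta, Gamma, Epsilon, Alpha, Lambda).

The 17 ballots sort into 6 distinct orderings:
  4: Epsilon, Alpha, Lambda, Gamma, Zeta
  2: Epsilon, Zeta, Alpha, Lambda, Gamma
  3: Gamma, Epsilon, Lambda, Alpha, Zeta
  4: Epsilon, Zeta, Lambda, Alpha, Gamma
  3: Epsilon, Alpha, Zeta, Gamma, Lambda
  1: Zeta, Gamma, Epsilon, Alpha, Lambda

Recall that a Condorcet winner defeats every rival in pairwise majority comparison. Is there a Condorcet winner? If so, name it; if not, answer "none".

Head-to-head results (17 reviewers):
Zeta vs Gamma: Zeta preferred on 2+4+3+1 = 10 ballots; Zeta wins 10–7.
Zeta vs Epsilon: 1 to 16, Epsilon.
Zeta vs Alpha: 7 to 10, Alpha.
Zeta vs Lambda: 10 to 7, Zeta.
Gamma vs Epsilon: 3+1 = 4 for Gamma, 13 for Epsilon — Epsilon by 13–4.
Gamma vs Alpha: Gamma preferred on 3+1 = 4 ballots; Alpha wins 13–4.
Gamma vs Lambda: Gamma is ranked higher on 3+3+1 = 7 ballots, Lambda on 10. Lambda wins 10–7.
Epsilon vs Alpha: Epsilon is ranked higher on 4+2+3+4+3+1 = 17 ballots, Alpha on 0. Epsilon wins 17–0.
Epsilon vs Lambda: Epsilon is ranked higher on 4+2+3+4+3+1 = 17 ballots, Lambda on 0. Epsilon wins 17–0.
Alpha vs Lambda: 4+2+3+1 = 10 for Alpha, 7 for Lambda — Alpha by 10–7.
Only Epsilon has no losses; Epsilon is the Condorcet winner.

Epsilon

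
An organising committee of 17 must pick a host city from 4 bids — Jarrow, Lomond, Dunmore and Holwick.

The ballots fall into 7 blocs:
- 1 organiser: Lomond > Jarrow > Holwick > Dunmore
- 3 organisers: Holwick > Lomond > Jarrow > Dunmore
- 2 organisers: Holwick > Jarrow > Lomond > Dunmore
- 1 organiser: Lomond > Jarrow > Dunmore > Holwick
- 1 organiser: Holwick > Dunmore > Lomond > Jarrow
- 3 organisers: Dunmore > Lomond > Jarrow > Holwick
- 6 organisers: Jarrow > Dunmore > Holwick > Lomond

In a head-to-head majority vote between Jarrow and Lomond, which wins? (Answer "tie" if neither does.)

Lomond

Ballots ranking Jarrow above Lomond: 2 + 6 = 8.
Ballots ranking Lomond above Jarrow: 17 − 8 = 9.
Lomond wins the head-to-head 9–8.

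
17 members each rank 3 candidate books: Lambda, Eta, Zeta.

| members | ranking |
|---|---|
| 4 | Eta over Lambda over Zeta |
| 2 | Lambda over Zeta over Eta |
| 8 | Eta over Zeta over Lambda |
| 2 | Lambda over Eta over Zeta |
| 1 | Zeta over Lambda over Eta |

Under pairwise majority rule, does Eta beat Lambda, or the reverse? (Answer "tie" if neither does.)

Eta

Ballots ranking Eta above Lambda: 4 + 8 = 12.
Ballots ranking Lambda above Eta: 17 − 12 = 5.
Eta wins the head-to-head 12–5.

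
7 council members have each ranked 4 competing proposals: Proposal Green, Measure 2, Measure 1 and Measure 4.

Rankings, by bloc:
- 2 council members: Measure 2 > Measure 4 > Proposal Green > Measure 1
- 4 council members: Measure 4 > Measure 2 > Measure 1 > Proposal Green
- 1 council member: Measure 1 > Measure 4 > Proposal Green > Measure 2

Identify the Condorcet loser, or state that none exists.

Head-to-head results (7 council members):
Proposal Green vs Measure 2: Measure 2, 6–1.
Proposal Green vs Measure 1: Measure 1, 5–2.
Proposal Green–Measure 4: Measure 4 7–0.
Measure 2 vs Measure 1: Measure 2, 6–1.
Measure 2 vs Measure 4: Measure 4, 5–2.
Measure 1 vs Measure 4: Measure 1 is ranked higher on 1 ballot, Measure 4 on 6. Measure 4 wins 6–1.
Only Proposal Green has no wins; Proposal Green is the Condorcet loser.

Proposal Green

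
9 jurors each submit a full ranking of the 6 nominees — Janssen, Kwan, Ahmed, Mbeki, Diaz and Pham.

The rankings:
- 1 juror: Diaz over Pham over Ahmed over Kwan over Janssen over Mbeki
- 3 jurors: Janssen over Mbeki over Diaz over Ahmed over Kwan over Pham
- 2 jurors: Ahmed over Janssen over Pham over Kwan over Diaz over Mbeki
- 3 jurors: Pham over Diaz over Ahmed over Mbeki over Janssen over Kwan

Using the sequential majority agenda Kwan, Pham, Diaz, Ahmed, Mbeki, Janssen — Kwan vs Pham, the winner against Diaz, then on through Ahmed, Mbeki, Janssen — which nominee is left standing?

Ahmed

Round 1: Kwan vs Pham — 3–6, Pham advances.
Round 2: Pham vs Diaz — 5–4, Pham advances.
Round 3: Pham vs Ahmed — 4–5, Ahmed advances.
Round 4: Ahmed vs Mbeki — 6–3, Ahmed advances.
Round 5: Ahmed vs Janssen — 6–3, Ahmed advances.
Ahmed survives the agenda.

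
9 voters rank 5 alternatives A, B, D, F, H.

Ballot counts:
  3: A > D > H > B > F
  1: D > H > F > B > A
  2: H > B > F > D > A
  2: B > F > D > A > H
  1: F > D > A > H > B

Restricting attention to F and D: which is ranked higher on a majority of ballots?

F

Ballots ranking F above D: 2 + 2 + 1 = 5.
Ballots ranking D above F: 9 − 5 = 4.
F wins the head-to-head 5–4.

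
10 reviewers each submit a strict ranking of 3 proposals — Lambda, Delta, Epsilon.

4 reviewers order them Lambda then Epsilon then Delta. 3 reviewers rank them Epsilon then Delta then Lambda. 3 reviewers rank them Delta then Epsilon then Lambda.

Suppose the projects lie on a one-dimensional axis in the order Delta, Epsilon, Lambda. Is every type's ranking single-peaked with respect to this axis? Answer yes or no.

Axis positions: Delta=1, Epsilon=2, Lambda=3.
Type 1 (peak Lambda at position 3): ranking walks positions 3-2-1, expanding outward from the peak — single-peaked.
Type 2 (peak Epsilon at position 2): ranking walks positions 2-1-3, expanding outward from the peak — single-peaked.
Type 3 (peak Delta at position 1): ranking walks positions 1-2-3, expanding outward from the peak — single-peaked.
Every ranking is single-peaked on this axis.

yes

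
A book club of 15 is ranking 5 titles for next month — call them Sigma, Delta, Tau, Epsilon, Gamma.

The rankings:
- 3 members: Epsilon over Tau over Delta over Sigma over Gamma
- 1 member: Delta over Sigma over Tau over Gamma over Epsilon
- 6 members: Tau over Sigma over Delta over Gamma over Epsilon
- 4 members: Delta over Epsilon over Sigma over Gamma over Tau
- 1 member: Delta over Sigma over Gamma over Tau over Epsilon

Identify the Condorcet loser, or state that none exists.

Epsilon

Pairwise majorities:
Sigma vs Delta: Delta wins 9–6.
Sigma vs Tau: Sigma is ranked higher on 1+4+1 = 6 ballots, Tau on 9. Tau wins 9–6.
Sigma vs Epsilon: Sigma preferred on 1+6+1 = 8 ballots; Sigma wins 8–7.
Sigma vs Gamma: Sigma wins 15–0.
Delta–Tau: Tau 9–6.
Delta–Epsilon: Delta 12–3.
Delta vs Gamma: 15 to 0, Delta.
Tau vs Epsilon: Tau wins 8–7.
Tau vs Gamma: Tau preferred on 3+1+6 = 10 ballots; Tau wins 10–5.
Epsilon vs Gamma: Gamma, 8–7.
Only Epsilon has no wins; Epsilon is the Condorcet loser.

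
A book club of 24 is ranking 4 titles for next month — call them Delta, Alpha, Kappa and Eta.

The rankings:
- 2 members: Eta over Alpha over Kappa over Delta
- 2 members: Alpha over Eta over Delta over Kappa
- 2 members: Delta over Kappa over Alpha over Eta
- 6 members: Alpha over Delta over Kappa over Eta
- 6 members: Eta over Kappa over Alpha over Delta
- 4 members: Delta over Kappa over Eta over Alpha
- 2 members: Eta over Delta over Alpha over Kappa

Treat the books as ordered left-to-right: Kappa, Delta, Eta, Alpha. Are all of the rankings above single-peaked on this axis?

Axis positions: Kappa=1, Delta=2, Eta=3, Alpha=4.
Faction 1: ranking walks positions 3-4-1-2; Kappa is ranked above Delta even though Delta lies between Kappa and the peak Eta on the axis — preferences dip and rise again. Not single-peaked.
Faction 2 (peak Alpha at position 4): ranking walks positions 4-3-2-1, expanding outward from the peak — single-peaked.
Faction 3: ranking walks positions 2-1-4-3; Alpha is ranked above Eta even though Eta lies between Alpha and the peak Delta on the axis — preferences dip and rise again. Not single-peaked.
Faction 4: ranking walks positions 4-2-1-3; Delta is ranked above Eta even though Eta lies between Delta and the peak Alpha on the axis — preferences dip and rise again. Not single-peaked.
Faction 5: ranking walks positions 3-1-4-2; Kappa is ranked above Delta even though Delta lies between Kappa and the peak Eta on the axis — preferences dip and rise again. Not single-peaked.
Faction 6 (peak Delta at position 2): ranking walks positions 2-1-3-4, expanding outward from the peak — single-peaked.
Faction 7 (peak Eta at position 3): ranking walks positions 3-2-4-1, expanding outward from the peak — single-peaked.
Faction 1 violates single-peakedness, so the profile is not single-peaked on this axis.

no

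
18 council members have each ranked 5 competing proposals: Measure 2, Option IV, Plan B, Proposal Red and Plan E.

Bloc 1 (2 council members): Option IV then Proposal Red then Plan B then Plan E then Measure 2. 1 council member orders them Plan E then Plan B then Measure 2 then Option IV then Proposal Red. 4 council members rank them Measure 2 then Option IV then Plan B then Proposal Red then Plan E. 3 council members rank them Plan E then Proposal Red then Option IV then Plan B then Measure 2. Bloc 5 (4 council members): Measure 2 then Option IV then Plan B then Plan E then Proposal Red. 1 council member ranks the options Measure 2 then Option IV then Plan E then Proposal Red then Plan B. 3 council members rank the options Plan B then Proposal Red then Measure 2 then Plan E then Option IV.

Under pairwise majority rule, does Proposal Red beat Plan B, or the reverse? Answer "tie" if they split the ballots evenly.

Plan B

Ballots ranking Proposal Red above Plan B: 2 + 3 + 1 = 6.
Ballots ranking Plan B above Proposal Red: 18 − 6 = 12.
Plan B wins the head-to-head 12–6.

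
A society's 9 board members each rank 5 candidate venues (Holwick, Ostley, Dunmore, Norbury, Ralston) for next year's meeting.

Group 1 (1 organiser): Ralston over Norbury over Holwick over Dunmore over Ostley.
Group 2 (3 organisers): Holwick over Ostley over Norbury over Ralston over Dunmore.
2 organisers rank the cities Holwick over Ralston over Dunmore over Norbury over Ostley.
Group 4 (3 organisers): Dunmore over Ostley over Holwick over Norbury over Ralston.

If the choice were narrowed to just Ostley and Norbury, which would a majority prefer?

Ballots ranking Ostley above Norbury: 3 + 3 = 6.
Ballots ranking Norbury above Ostley: 9 − 6 = 3.
Ostley wins the head-to-head 6–3.

Ostley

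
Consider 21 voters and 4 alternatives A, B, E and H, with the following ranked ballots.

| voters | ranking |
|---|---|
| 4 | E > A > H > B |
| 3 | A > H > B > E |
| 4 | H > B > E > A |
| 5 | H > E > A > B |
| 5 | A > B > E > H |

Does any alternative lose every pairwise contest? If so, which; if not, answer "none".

Pairwise majorities:
A vs B: A preferred on 4+3+5+5 = 17 ballots; A wins 17–4.
A vs E: E wins 13–8.
A vs H: 4+3+5 = 12 for A, 9 for H — A by 12–9.
B vs E: B, 12–9.
B vs H: H, 16–5.
E vs H: 4+5 = 9 for E, 12 for H — H by 12–9.
No alternative is winless: A beats B; B beats E; E beats A; H beats B. There is no Condorcet loser.

none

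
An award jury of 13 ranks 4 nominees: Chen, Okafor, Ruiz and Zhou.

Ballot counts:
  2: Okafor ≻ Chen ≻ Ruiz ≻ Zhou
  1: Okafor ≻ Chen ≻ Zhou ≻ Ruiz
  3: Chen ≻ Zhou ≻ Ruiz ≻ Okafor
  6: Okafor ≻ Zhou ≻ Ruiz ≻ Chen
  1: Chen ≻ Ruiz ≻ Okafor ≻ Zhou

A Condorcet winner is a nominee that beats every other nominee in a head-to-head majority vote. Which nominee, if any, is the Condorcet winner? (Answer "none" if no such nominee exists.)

Pairwise majorities:
Chen vs Okafor: Okafor, 9–4.
Chen vs Ruiz: Chen is ranked higher on 2+1+3+1 = 7 ballots, Ruiz on 6. Chen wins 7–6.
Chen vs Zhou: Chen is ranked higher on 2+1+3+1 = 7 ballots, Zhou on 6. Chen wins 7–6.
Okafor vs Ruiz: Okafor preferred on 2+1+6 = 9 ballots; Okafor wins 9–4.
Okafor vs Zhou: Okafor, 10–3.
Ruiz vs Zhou: Zhou wins 10–3.
Okafor wins every pairwise contest, so Okafor is the Condorcet winner.

Okafor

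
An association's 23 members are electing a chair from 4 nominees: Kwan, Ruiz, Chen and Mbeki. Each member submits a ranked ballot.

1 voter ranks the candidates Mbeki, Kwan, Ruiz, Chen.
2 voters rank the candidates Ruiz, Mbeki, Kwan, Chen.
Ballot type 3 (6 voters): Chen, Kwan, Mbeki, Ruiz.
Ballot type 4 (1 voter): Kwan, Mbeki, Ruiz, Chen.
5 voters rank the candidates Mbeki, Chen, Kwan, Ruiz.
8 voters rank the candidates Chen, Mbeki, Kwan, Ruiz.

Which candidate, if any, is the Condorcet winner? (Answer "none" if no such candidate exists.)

Head-to-head results (23 voters):
Kwan vs Ruiz: 21 to 2, Kwan.
Kwan vs Chen: Kwan preferred on 1+2+1 = 4 ballots; Chen wins 19–4.
Kwan vs Mbeki: Kwan preferred on 6+1 = 7 ballots; Mbeki wins 16–7.
Ruiz vs Chen: 4 to 19, Chen.
Ruiz vs Mbeki: 2 to 21, Mbeki.
Chen vs Mbeki: Chen preferred on 6+8 = 14 ballots; Chen wins 14–9.
Only Chen has no losses; Chen is the Condorcet winner.

Chen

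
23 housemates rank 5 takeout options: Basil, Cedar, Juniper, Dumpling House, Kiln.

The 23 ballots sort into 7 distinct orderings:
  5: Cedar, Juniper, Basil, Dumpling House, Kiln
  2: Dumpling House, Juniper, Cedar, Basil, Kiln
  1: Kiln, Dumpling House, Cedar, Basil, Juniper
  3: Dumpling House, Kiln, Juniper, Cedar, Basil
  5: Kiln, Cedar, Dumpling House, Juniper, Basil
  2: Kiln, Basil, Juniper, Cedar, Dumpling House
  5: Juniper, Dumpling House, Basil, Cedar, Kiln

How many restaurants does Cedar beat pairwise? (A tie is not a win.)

Cedar against each rival (23 friends):
Cedar vs Basil: Cedar is ranked higher on 5+2+1+3+5 = 16 ballots, Basil on 7. Cedar wins 16–7.
Cedar–Juniper: Juniper 12–11.
Cedar vs Dumpling House: Cedar is ranked higher on 5+5+2 = 12 ballots, Dumpling House on 11. Cedar wins 12–11.
Cedar vs Kiln: Cedar wins 12–11.
Cedar beats Basil, Dumpling House, Kiln; loses to Juniper — 3 pairwise wins.

3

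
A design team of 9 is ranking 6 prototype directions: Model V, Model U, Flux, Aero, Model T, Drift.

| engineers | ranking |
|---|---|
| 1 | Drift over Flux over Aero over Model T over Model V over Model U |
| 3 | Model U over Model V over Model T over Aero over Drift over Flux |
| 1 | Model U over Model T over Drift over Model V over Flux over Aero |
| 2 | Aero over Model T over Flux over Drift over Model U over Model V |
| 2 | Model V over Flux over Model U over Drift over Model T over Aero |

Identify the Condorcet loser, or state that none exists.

none

Head-to-head results (9 engineers):
Model V–Model U: Model U 6–3.
Model V vs Flux: 6 to 3, Model V.
Model V vs Aero: 3+1+2 = 6 for Model V, 3 for Aero — Model V by 6–3.
Model V vs Model T: Model V preferred on 3+2 = 5 ballots; Model V wins 5–4.
Model V vs Drift: Model V preferred on 3+2 = 5 ballots; Model V wins 5–4.
Model U vs Flux: Model U is ranked higher on 3+1 = 4 ballots, Flux on 5. Flux wins 5–4.
Model U vs Aero: 3+1+2 = 6 for Model U, 3 for Aero — Model U by 6–3.
Model U vs Model T: Model U is ranked higher on 3+1+2 = 6 ballots, Model T on 3. Model U wins 6–3.
Model U vs Drift: Model U preferred on 3+1+2 = 6 ballots; Model U wins 6–3.
Flux vs Aero: Aero, 5–4.
Flux vs Model T: Model T, 6–3.
Flux–Drift: Drift 5–4.
Aero vs Model T: 3 to 6, Model T.
Aero–Drift: Aero 5–4.
Model T vs Drift: 6 to 3, Model T.
Every design wins at least one matchup (Model V beats Flux; Model U beats Model V; Flux beats Model U; Aero beats Flux; Model T beats Flux; Drift beats Flux), so there is no Condorcet loser.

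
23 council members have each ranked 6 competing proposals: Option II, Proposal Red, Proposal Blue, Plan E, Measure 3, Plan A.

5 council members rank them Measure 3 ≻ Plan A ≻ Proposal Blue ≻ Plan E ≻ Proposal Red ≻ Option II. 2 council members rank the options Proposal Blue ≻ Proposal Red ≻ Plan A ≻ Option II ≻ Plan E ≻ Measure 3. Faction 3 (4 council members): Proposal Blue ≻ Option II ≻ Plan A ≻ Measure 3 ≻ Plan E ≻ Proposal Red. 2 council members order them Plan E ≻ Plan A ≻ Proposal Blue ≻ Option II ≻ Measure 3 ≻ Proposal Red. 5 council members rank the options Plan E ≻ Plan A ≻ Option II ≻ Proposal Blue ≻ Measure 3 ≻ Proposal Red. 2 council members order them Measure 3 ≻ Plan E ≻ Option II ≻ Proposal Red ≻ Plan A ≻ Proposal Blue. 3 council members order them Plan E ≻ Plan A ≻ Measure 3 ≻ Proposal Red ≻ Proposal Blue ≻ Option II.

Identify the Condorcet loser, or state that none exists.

Pairwise majorities:
Option II vs Proposal Red: Option II wins 13–10.
Option II vs Proposal Blue: Proposal Blue wins 16–7.
Option II vs Plan E: 6 to 17, Plan E.
Option II vs Measure 3: 13 to 10, Option II.
Option II–Plan A: Plan A 17–6.
Proposal Red–Proposal Blue: Proposal Blue 18–5.
Proposal Red vs Plan E: Proposal Red is ranked higher on 2 ballots, Plan E on 21. Plan E wins 21–2.
Proposal Red vs Measure 3: Measure 3, 21–2.
Proposal Red–Plan A: Plan A 19–4.
Proposal Blue vs Plan E: Plan E wins 12–11.
Proposal Blue vs Measure 3: Proposal Blue wins 13–10.
Proposal Blue vs Plan A: Plan A wins 17–6.
Plan E vs Measure 3: 12 to 11, Plan E.
Plan E vs Plan A: Plan E, 12–11.
Measure 3 vs Plan A: Measure 3 is ranked higher on 5+2 = 7 ballots, Plan A on 16. Plan A wins 16–7.
Proposal Red loses to every other option — it is the Condorcet loser.

Proposal Red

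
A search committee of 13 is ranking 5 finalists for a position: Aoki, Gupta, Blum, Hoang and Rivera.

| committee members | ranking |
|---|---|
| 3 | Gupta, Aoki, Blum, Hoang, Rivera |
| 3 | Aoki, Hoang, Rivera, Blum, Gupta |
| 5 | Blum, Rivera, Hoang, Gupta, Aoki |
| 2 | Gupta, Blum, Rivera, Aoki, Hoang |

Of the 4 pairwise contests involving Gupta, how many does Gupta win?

Gupta against each rival (13 committee members):
Gupta vs Aoki: Gupta preferred on 3+5+2 = 10 ballots; Gupta wins 10–3.
Gupta–Blum: Blum 8–5.
Gupta vs Hoang: Gupta is ranked higher on 3+2 = 5 ballots, Hoang on 8. Hoang wins 8–5.
Gupta–Rivera: Rivera 8–5.
Gupta beats Aoki; loses to Blum, Hoang, Rivera — 1 pairwise win.

1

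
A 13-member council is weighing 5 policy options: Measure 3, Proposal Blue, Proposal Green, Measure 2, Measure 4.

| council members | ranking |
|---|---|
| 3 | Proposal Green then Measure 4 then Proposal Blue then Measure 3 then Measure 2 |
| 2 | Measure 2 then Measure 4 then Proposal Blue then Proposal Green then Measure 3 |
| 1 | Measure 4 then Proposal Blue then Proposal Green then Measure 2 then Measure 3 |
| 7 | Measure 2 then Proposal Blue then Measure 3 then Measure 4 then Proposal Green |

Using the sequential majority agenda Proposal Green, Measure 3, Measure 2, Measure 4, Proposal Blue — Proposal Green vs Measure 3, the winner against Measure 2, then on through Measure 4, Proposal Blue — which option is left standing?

Measure 2

Round 1: Proposal Green vs Measure 3 — 6–7, Measure 3 advances.
Round 2: Measure 3 vs Measure 2 — 3–10, Measure 2 advances.
Round 3: Measure 2 vs Measure 4 — 9–4, Measure 2 advances.
Round 4: Measure 2 vs Proposal Blue — 9–4, Measure 2 advances.
The agenda winner is Measure 2.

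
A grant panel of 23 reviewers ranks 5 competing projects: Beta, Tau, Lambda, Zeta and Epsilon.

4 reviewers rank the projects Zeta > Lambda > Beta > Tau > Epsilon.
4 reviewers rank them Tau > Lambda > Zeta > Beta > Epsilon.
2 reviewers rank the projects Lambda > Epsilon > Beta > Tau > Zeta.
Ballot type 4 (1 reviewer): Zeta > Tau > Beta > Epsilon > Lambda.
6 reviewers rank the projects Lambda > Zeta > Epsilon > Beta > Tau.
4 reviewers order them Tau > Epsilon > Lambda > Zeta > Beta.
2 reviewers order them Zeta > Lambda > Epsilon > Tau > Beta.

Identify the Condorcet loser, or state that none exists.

none

Head-to-head results (23 reviewers):
Beta–Tau: Beta 12–11.
Beta vs Lambda: Lambda wins 22–1.
Beta vs Zeta: Beta is ranked higher on 2 ballots, Zeta on 21. Zeta wins 21–2.
Beta vs Epsilon: Epsilon, 14–9.
Tau vs Lambda: 9 to 14, Lambda.
Tau vs Zeta: Zeta, 13–10.
Tau vs Epsilon: 13 to 10, Tau.
Lambda vs Zeta: Lambda wins 16–7.
Lambda vs Epsilon: 4+4+2+6+2 = 18 for Lambda, 5 for Epsilon — Lambda by 18–5.
Zeta vs Epsilon: Zeta, 17–6.
No project is winless: Beta beats Tau; Tau beats Epsilon; Lambda beats Beta; Zeta beats Beta; Epsilon beats Beta. There is no Condorcet loser.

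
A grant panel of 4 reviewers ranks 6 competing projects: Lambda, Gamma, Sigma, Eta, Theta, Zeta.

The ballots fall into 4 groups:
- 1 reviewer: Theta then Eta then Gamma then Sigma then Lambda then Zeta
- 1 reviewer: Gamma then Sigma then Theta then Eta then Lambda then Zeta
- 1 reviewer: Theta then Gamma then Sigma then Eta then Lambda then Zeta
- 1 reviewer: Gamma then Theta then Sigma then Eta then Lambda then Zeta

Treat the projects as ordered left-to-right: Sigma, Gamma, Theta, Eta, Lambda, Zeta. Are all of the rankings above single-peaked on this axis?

Axis positions: Sigma=1, Gamma=2, Theta=3, Eta=4, Lambda=5, Zeta=6.
Group 1 (peak Theta at position 3): ranking walks positions 3-4-2-1-5-6, expanding outward from the peak — single-peaked.
Group 2 (peak Gamma at position 2): ranking walks positions 2-1-3-4-5-6, expanding outward from the peak — single-peaked.
Group 3 (peak Theta at position 3): ranking walks positions 3-2-1-4-5-6, expanding outward from the peak — single-peaked.
Group 4 (peak Gamma at position 2): ranking walks positions 2-3-1-4-5-6, expanding outward from the peak — single-peaked.
Every ranking is single-peaked on this axis.

yes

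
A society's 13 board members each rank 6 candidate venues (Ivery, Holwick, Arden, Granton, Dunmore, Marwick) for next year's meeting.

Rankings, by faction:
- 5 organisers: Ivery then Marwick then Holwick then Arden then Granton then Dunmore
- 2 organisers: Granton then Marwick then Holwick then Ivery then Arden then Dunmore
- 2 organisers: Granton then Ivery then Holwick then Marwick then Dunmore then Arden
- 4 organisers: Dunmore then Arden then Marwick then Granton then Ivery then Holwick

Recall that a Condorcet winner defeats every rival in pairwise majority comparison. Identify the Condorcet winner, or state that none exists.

none

Head-to-head results (13 organisers):
Ivery vs Holwick: Ivery, 11–2.
Ivery vs Arden: Ivery, 9–4.
Ivery vs Granton: Granton wins 8–5.
Ivery–Dunmore: Ivery 9–4.
Ivery vs Marwick: Ivery, 7–6.
Holwick vs Arden: Holwick wins 9–4.
Holwick vs Granton: Granton, 8–5.
Holwick–Dunmore: Holwick 9–4.
Holwick vs Marwick: Marwick, 11–2.
Arden vs Granton: Arden wins 9–4.
Arden vs Dunmore: Arden wins 7–6.
Arden vs Marwick: Marwick wins 9–4.
Granton vs Dunmore: Granton, 9–4.
Granton vs Marwick: Marwick, 9–4.
Dunmore vs Marwick: Marwick wins 9–4.
No city is unbeaten: Ivery loses to Granton; Holwick loses to Ivery; Arden loses to Ivery; Granton loses to Arden; Dunmore loses to Ivery; Marwick loses to Ivery. In particular Ivery → Arden → Granton → Ivery is a majority cycle — no Condorcet winner exists.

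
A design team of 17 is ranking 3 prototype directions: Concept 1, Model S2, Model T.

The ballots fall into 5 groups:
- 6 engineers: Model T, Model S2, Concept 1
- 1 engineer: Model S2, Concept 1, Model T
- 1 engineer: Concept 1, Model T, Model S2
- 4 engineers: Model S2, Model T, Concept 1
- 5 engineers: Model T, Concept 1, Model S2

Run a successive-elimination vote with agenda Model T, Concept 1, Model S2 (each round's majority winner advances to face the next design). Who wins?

Model T

Round 1: Model T vs Concept 1 — 15–2, Model T advances.
Round 2: Model T vs Model S2 — 12–5, Model T advances.
The agenda winner is Model T.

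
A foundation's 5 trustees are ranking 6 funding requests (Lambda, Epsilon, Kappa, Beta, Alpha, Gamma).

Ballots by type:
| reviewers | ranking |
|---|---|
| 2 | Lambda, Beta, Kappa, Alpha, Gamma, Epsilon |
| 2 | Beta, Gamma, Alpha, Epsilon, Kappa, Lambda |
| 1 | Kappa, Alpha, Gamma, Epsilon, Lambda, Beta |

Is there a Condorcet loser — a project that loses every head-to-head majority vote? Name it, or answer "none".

Pairwise majorities:
Lambda–Epsilon: Epsilon 3–2.
Lambda vs Kappa: Kappa, 3–2.
Lambda vs Beta: 2+1 = 3 for Lambda, 2 for Beta — Lambda by 3–2.
Lambda–Alpha: Alpha 3–2.
Lambda vs Gamma: 2 to 3, Gamma.
Epsilon vs Kappa: 2 for Epsilon, 3 for Kappa — Kappa by 3–2.
Epsilon vs Beta: 1 to 4, Beta.
Epsilon vs Alpha: Epsilon preferred on 0 ballots; Alpha wins 5–0.
Epsilon vs Gamma: Gamma, 5–0.
Kappa vs Beta: 1 to 4, Beta.
Kappa vs Alpha: Kappa, 3–2.
Kappa vs Gamma: Kappa is ranked higher on 2+1 = 3 ballots, Gamma on 2. Kappa wins 3–2.
Beta vs Alpha: Beta is ranked higher on 2+2 = 4 ballots, Alpha on 1. Beta wins 4–1.
Beta vs Gamma: Beta, 4–1.
Alpha vs Gamma: Alpha is ranked higher on 2+1 = 3 ballots, Gamma on 2. Alpha wins 3–2.
Every project wins at least one matchup (Lambda beats Beta; Epsilon beats Lambda; Kappa beats Lambda; Beta beats Epsilon; Alpha beats Lambda; Gamma beats Lambda), so there is no Condorcet loser.

none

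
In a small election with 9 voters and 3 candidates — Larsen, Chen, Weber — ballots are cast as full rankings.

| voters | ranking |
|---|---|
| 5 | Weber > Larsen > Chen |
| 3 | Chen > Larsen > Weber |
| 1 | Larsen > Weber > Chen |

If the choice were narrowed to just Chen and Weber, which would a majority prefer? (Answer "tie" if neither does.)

Weber

Ballots ranking Chen above Weber: 3.
Ballots ranking Weber above Chen: 9 − 3 = 6.
Weber wins the head-to-head 6–3.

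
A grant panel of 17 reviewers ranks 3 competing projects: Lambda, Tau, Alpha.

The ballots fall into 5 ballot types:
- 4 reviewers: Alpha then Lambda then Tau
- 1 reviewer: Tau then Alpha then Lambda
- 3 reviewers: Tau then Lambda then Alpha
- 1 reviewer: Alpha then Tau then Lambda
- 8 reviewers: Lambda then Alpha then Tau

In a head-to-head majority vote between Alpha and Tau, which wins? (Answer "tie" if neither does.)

Ballots ranking Alpha above Tau: 4 + 1 + 8 = 13.
Ballots ranking Tau above Alpha: 17 − 13 = 4.
Alpha wins the head-to-head 13–4.

Alpha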